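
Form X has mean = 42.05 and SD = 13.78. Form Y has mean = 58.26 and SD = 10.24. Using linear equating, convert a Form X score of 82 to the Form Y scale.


slope = SD_Y / SD_X = 10.24 / 13.78 ~ 0.7431
intercept = mean_Y - slope * mean_X = 58.26 - (10.24 / 13.78) * 42.05 ~ 27.0124
Y = slope * X + intercept. To avoid rounding drift from the rounded slope/intercept, evaluate the equivalent form Y = mean_Y + SD_Y * (X - mean_X) / SD_X at full precision:
Y = 58.26 + 10.24 * (82 - 42.05) / 13.78
Y = 58.26 + 10.24 * 39.95 / 13.78
Y = 58.26 + 409.088 / 13.78
Y = 58.26 + 29.6871
Y = 87.9471

87.9471


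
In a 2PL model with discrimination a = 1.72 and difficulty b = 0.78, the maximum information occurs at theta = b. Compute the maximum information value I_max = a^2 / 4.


For 2PL, max info at theta = b = 0.78
I_max = a^2 / 4 = 1.72^2 / 4
= 2.9584 / 4
I_max = 0.7396

0.7396


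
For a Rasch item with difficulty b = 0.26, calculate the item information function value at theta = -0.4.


P = 1/(1+exp(-(-0.4-0.26))) = 0.3407
I = P*(1-P) = 0.3407 * 0.6593
I = 0.2246

0.2246


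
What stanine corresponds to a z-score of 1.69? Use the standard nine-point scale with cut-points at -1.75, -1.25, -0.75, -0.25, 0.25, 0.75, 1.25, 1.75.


Stanine boundaries: [-1.75, -1.25, -0.75, -0.25, 0.25, 0.75, 1.25, 1.75]
z = 1.69
Check each boundary:
  z >= -1.75 -> could be stanine 2
  z >= -1.25 -> could be stanine 3
  z >= -0.75 -> could be stanine 4
  z >= -0.25 -> could be stanine 5
  z >= 0.25 -> could be stanine 6
  z >= 0.75 -> could be stanine 7
  z >= 1.25 -> could be stanine 8
  z < 1.75
Highest qualifying boundary gives stanine = 8

8


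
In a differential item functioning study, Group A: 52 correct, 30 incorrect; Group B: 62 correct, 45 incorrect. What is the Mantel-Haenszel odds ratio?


Odds_A = 52/30 = 1.7333
Odds_B = 62/45 = 1.3778
OR = Odds_A / Odds_B = 1.7333 / 1.3778
Exactly, OR = (52 * 45) / (30 * 62) = 2340 / 1860
OR = 1.2581

1.2581


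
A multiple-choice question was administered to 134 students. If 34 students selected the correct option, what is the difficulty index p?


Item difficulty p = number correct / total examinees
p = 34 / 134
p = 0.2537

0.2537


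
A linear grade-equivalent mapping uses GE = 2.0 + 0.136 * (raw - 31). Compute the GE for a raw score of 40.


raw - median = 40 - 31 = 9
slope * diff = 0.136 * 9 = 1.224
GE = 2.0 + 1.224
GE = 3.224

3.224


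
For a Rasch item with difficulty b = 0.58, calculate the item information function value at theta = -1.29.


P = 1/(1+exp(-(-1.29-0.58))) = 0.1335
I = P*(1-P) = 0.1335 * 0.8665
I = 0.1157

0.1157


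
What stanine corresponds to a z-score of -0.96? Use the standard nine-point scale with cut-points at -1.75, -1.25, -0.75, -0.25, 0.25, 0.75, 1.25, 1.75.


Stanine boundaries: [-1.75, -1.25, -0.75, -0.25, 0.25, 0.75, 1.25, 1.75]
z = -0.96
Check each boundary:
  z >= -1.75 -> could be stanine 2
  z >= -1.25 -> could be stanine 3
  z < -0.75
  z < -0.25
  z < 0.25
  z < 0.75
  z < 1.25
  z < 1.75
Highest qualifying boundary gives stanine = 3

3


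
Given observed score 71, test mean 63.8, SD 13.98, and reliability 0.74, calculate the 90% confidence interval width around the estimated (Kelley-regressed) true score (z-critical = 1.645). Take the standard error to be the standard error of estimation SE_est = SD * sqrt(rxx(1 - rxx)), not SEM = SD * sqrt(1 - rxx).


True score estimate = 0.74*71 + 0.26*63.8 = 69.128
SE_est = SD * sqrt(rxx * (1 - rxx)) = 13.98 * sqrt(0.74 * 0.26) = 13.98 * sqrt(0.1924) = 6.132107
CI = T_est +/- z * SE_est, so width = 2 * z * SE_est = 2 * 1.645 * 6.132107
Width = 20.1746

20.1746


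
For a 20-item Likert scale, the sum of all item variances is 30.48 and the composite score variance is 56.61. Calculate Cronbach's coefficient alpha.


alpha = (k/(k-1)) * (1 - sum(si^2)/s_total^2)
= (20/19) * (1 - 30.48/56.61)
alpha = 0.4859

0.4859


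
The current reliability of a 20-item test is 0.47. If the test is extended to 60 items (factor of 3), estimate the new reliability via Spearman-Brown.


r_new = (n * rxx) / (1 + (n-1) * rxx)
r_new = (3 * 0.47) / (1 + 2 * 0.47)
r_new = 1.41 / 1.94
r_new = 0.7268

0.7268


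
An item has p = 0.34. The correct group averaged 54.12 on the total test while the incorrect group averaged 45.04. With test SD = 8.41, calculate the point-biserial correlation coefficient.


q = 1 - p = 0.66
rpb = ((M1 - M0) / SD) * sqrt(p * q)
rpb = ((54.12 - 45.04) / 8.41) * sqrt(0.34 * 0.66)
rpb = 0.5114

0.5114


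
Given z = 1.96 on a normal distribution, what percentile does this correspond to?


CDF(z) = 0.5 * (1 + erf(z/sqrt(2)))
erf(1.3859) = 0.95
CDF = 0.975
Percentile rank = 0.975 * 100 = 97.5

97.5


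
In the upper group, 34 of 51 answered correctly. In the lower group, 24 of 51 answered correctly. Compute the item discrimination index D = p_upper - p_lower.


p_upper = 34/51 = 0.6667
p_lower = 24/51 = 0.4706
D = 0.6667 - 0.4706 = 0.1961

0.1961


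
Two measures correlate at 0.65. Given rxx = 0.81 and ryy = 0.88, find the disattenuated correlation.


r_corrected = rxy / sqrt(rxx * ryy)
= 0.65 / sqrt(0.81 * 0.88)
= 0.65 / sqrt(0.7128)
= 0.65 / 0.844275
r_corrected = 0.7699

0.7699


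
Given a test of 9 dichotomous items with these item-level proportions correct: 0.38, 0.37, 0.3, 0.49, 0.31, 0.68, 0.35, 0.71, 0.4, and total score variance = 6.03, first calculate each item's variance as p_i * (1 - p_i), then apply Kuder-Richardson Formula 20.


For each item, compute p_i * q_i:
  Item 1: 0.38 * 0.62 = 0.2356
  Item 2: 0.37 * 0.63 = 0.2331
  Item 3: 0.3 * 0.7 = 0.21
  Item 4: 0.49 * 0.51 = 0.2499
  Item 5: 0.31 * 0.69 = 0.2139
  Item 6: 0.68 * 0.32 = 0.2176
  Item 7: 0.35 * 0.65 = 0.2275
  Item 8: 0.71 * 0.29 = 0.2059
  Item 9: 0.4 * 0.6 = 0.24
Sum(p_i * q_i) = 0.2356 + 0.2331 + 0.21 + 0.2499 + 0.2139 + 0.2176 + 0.2275 + 0.2059 + 0.24 = 2.0335
KR-20 = (k/(k-1)) * (1 - Sum(p_i*q_i) / Var_total)
= (9/8) * (1 - 2.0335/6.03)
= 1.125 * 0.6628
KR-20 = 0.7456

0.7456


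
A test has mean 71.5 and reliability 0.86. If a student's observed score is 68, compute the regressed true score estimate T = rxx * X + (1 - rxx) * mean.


T_est = rxx * X + (1 - rxx) * mean
T_est = 0.86 * 68 + 0.14 * 71.5
T_est = 58.48 + 10.01
T_est = 68.49

68.49


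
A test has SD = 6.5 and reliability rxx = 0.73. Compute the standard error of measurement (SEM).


SEM = SD * sqrt(1 - rxx)
SEM = 6.5 * sqrt(1 - 0.73)
SEM = 6.5 * sqrt(0.27) = 6.5 * 0.519615
SEM = 3.3775

3.3775


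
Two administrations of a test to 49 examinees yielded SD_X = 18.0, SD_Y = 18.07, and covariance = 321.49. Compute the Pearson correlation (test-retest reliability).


r = cov(X,Y) / (SD_X * SD_Y)
r = 321.49 / (18.0 * 18.07)
r = 321.49 / 325.26
r = 0.9884

0.9884


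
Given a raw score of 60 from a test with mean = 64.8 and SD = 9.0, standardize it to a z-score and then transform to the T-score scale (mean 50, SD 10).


z = (X - mean) / SD = (60 - 64.8) / 9.0
z = -4.8 / 9.0
z = -0.5333
T-score = T = 50 + 10z
Carry z at full precision (z = -4.8 / 9.0) into the conversion:
T-score = 50 + 10 * (-4.8 / 9.0) = 50 + -48 / 9.0
T-score = 50 + -5.3333
T-score = 44.6667

44.6667


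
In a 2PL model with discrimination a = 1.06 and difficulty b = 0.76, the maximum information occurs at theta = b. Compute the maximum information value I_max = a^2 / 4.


For 2PL, max info at theta = b = 0.76
I_max = a^2 / 4 = 1.06^2 / 4
= 1.1236 / 4
I_max = 0.2809

0.2809


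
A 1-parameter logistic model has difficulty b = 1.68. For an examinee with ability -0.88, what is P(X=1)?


theta - b = -0.88 - 1.68 = -2.56
exp(-(theta - b)) = exp(2.56) = 12.9358
P = 1 / (1 + 12.9358)
P = 0.0718

0.0718


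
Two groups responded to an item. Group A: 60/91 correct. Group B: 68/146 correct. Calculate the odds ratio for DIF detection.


Odds_A = 60/31 = 1.9355
Odds_B = 68/78 = 0.8718
OR = Odds_A / Odds_B = 1.9355 / 0.8718
Exactly, OR = (60 * 78) / (31 * 68) = 4680 / 2108
OR = 2.2201

2.2201


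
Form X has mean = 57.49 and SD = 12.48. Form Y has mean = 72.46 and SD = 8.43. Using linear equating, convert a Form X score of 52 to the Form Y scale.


slope = SD_Y / SD_X = 8.43 / 12.48 ~ 0.6755
intercept = mean_Y - slope * mean_X = 72.46 - (8.43 / 12.48) * 57.49 ~ 33.6266
Y = slope * X + intercept. To avoid rounding drift from the rounded slope/intercept, evaluate the equivalent form Y = mean_Y + SD_Y * (X - mean_X) / SD_X at full precision:
Y = 72.46 + 8.43 * (52 - 57.49) / 12.48
Y = 72.46 - 8.43 * 5.49 / 12.48
Y = 72.46 - 46.2807 / 12.48
Y = 72.46 - 3.7084
Y = 68.7516

68.7516


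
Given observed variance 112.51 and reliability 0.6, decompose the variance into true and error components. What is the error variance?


var_true = rxx * var_obs = 0.6 * 112.51 = 67.506
var_error = var_obs - var_true
var_error = 112.51 - 67.506
var_error = 45.004

45.004


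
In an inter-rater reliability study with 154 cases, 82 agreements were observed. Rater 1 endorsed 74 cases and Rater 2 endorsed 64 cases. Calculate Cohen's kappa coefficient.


P_o = 82/154 = 0.532468
P_e = (74*64 + 80*90) / 23716 = 0.503289
kappa = (P_o - P_e) / (1 - P_e)
kappa = (0.532468 - 0.503289) / (1 - 0.503289)
kappa = 0.0587

0.0587


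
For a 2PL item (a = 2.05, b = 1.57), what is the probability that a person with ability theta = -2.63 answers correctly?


a*(theta - b) = 2.05 * (-2.63 - 1.57) = -8.61
exp(--8.61) = 5486.2487
P = 1 / (1 + 5486.2487)
P = 0.0002

0.0002


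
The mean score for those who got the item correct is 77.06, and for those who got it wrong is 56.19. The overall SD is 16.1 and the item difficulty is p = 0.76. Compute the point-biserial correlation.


q = 1 - p = 0.24
rpb = ((M1 - M0) / SD) * sqrt(p * q)
rpb = ((77.06 - 56.19) / 16.1) * sqrt(0.76 * 0.24)
rpb = 0.5536

0.5536


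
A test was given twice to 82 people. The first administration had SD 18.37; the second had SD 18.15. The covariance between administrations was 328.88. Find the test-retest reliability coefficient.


r = cov(X,Y) / (SD_X * SD_Y)
r = 328.88 / (18.37 * 18.15)
r = 328.88 / 333.4155
r = 0.9864

0.9864


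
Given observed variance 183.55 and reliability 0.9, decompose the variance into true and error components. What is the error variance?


var_true = rxx * var_obs = 0.9 * 183.55 = 165.195
var_error = var_obs - var_true
var_error = 183.55 - 165.195
var_error = 18.355

18.355


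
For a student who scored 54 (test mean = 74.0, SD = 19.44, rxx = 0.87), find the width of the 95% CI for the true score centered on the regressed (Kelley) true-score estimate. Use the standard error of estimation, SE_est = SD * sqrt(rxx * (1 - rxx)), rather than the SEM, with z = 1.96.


True score estimate = 0.87*54 + 0.13*74.0 = 56.6
SE_est = SD * sqrt(rxx * (1 - rxx)) = 19.44 * sqrt(0.87 * 0.13) = 19.44 * sqrt(0.1131) = 6.537739
CI = T_est +/- z * SE_est, so width = 2 * z * SE_est = 2 * 1.96 * 6.537739
Width = 25.6279

25.6279


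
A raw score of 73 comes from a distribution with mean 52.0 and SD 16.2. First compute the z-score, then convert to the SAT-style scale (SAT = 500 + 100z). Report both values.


z = (X - mean) / SD = (73 - 52.0) / 16.2
z = 21.0 / 16.2
z = 1.2963
SAT-scale = SAT = 500 + 100z
Carry z at full precision (z = 21.0 / 16.2) into the conversion:
SAT-scale = 500 + 100 * (21.0 / 16.2) = 500 + 2100 / 16.2
SAT-scale = 500 + 129.6296
SAT-scale = 629.6296

629.6296


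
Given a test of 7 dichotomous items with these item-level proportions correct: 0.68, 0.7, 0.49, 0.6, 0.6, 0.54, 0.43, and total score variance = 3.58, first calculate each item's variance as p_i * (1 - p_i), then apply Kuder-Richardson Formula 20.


For each item, compute p_i * q_i:
  Item 1: 0.68 * 0.32 = 0.2176
  Item 2: 0.7 * 0.3 = 0.21
  Item 3: 0.49 * 0.51 = 0.2499
  Item 4: 0.6 * 0.4 = 0.24
  Item 5: 0.6 * 0.4 = 0.24
  Item 6: 0.54 * 0.46 = 0.2484
  Item 7: 0.43 * 0.57 = 0.2451
Sum(p_i * q_i) = 0.2176 + 0.21 + 0.2499 + 0.24 + 0.24 + 0.2484 + 0.2451 = 1.651
KR-20 = (k/(k-1)) * (1 - Sum(p_i*q_i) / Var_total)
= (7/6) * (1 - 1.651/3.58)
= 1.1667 * 0.5388
KR-20 = 0.6286

0.6286


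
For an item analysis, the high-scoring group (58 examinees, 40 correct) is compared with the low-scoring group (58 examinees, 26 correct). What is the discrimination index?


p_upper = 40/58 = 0.6897
p_lower = 26/58 = 0.4483
D = 0.6897 - 0.4483 = 0.2414

0.2414


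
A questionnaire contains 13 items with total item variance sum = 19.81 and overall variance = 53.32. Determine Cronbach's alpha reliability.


alpha = (k/(k-1)) * (1 - sum(si^2)/s_total^2)
= (13/12) * (1 - 19.81/53.32)
alpha = 0.6808

0.6808


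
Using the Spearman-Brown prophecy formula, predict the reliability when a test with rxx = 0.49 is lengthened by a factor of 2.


r_new = (n * rxx) / (1 + (n-1) * rxx)
r_new = (2 * 0.49) / (1 + 1 * 0.49)
r_new = 0.98 / 1.49
r_new = 0.6577

0.6577


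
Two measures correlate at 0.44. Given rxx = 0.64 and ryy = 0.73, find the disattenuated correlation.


r_corrected = rxy / sqrt(rxx * ryy)
= 0.44 / sqrt(0.64 * 0.73)
= 0.44 / sqrt(0.4672)
= 0.44 / 0.68352
r_corrected = 0.6437

0.6437


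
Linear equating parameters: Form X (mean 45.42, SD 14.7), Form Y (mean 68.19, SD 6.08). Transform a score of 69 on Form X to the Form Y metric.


slope = SD_Y / SD_X = 6.08 / 14.7 ~ 0.4136
intercept = mean_Y - slope * mean_X = 68.19 - (6.08 / 14.7) * 45.42 ~ 49.404
Y = slope * X + intercept. To avoid rounding drift from the rounded slope/intercept, evaluate the equivalent form Y = mean_Y + SD_Y * (X - mean_X) / SD_X at full precision:
Y = 68.19 + 6.08 * (69 - 45.42) / 14.7
Y = 68.19 + 6.08 * 23.58 / 14.7
Y = 68.19 + 143.3664 / 14.7
Y = 68.19 + 9.7528
Y = 77.9428

77.9428


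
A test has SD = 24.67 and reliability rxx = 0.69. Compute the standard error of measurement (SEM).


SEM = SD * sqrt(1 - rxx)
SEM = 24.67 * sqrt(1 - 0.69)
SEM = 24.67 * sqrt(0.31) = 24.67 * 0.556776
SEM = 13.7357

13.7357


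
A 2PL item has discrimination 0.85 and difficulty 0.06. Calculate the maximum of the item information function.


For 2PL, max info at theta = b = 0.06
I_max = a^2 / 4 = 0.85^2 / 4
= 0.7225 / 4
I_max = 0.1806

0.1806


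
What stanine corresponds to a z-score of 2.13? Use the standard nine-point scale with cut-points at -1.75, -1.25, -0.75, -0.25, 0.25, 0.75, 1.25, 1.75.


Stanine boundaries: [-1.75, -1.25, -0.75, -0.25, 0.25, 0.75, 1.25, 1.75]
z = 2.13
Check each boundary:
  z >= -1.75 -> could be stanine 2
  z >= -1.25 -> could be stanine 3
  z >= -0.75 -> could be stanine 4
  z >= -0.25 -> could be stanine 5
  z >= 0.25 -> could be stanine 6
  z >= 0.75 -> could be stanine 7
  z >= 1.25 -> could be stanine 8
  z >= 1.75 -> could be stanine 9
Highest qualifying boundary gives stanine = 9

9


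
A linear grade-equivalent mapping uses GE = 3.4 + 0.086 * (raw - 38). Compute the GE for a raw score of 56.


raw - median = 56 - 38 = 18
slope * diff = 0.086 * 18 = 1.548
GE = 3.4 + 1.548
GE = 4.948

4.948


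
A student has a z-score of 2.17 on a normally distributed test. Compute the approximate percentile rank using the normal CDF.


CDF(z) = 0.5 * (1 + erf(z/sqrt(2)))
erf(1.5344) = 0.97
CDF = 0.985
Percentile rank = 0.985 * 100 = 98.5

98.5


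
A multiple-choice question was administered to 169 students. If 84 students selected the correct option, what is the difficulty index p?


Item difficulty p = number correct / total examinees
p = 84 / 169
p = 0.497

0.497


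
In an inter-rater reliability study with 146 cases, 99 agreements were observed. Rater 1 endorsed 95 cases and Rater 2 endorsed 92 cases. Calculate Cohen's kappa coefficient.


P_o = 99/146 = 0.678082
P_e = (95*92 + 51*54) / 21316 = 0.539219
kappa = (P_o - P_e) / (1 - P_e)
kappa = (0.678082 - 0.539219) / (1 - 0.539219)
kappa = 0.3014

0.3014


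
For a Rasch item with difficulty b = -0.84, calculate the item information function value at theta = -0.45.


P = 1/(1+exp(-(-0.45--0.84))) = 0.5963
I = P*(1-P) = 0.5963 * 0.4037
I = 0.2407

0.2407


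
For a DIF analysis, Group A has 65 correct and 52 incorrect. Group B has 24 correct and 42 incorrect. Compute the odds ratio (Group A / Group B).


Odds_A = 65/52 = 1.25
Odds_B = 24/42 = 0.5714
OR = Odds_A / Odds_B = 1.25 / 0.5714
Exactly, OR = (65 * 42) / (52 * 24) = 2730 / 1248
OR = 2.1875

2.1875


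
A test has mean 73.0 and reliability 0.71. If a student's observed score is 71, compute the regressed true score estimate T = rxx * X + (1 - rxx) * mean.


T_est = rxx * X + (1 - rxx) * mean
T_est = 0.71 * 71 + 0.29 * 73.0
T_est = 50.41 + 21.17
T_est = 71.58

71.58


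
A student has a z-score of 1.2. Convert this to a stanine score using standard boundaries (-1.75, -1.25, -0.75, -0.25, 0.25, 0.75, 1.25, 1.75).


Stanine boundaries: [-1.75, -1.25, -0.75, -0.25, 0.25, 0.75, 1.25, 1.75]
z = 1.2
Check each boundary:
  z >= -1.75 -> could be stanine 2
  z >= -1.25 -> could be stanine 3
  z >= -0.75 -> could be stanine 4
  z >= -0.25 -> could be stanine 5
  z >= 0.25 -> could be stanine 6
  z >= 0.75 -> could be stanine 7
  z < 1.25
  z < 1.75
Highest qualifying boundary gives stanine = 7

7


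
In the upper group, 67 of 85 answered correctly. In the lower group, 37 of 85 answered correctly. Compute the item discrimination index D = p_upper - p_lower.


p_upper = 67/85 = 0.7882
p_lower = 37/85 = 0.4353
D = 0.7882 - 0.4353 = 0.3529

0.3529


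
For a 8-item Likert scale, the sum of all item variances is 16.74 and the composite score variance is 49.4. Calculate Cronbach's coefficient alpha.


alpha = (k/(k-1)) * (1 - sum(si^2)/s_total^2)
= (8/7) * (1 - 16.74/49.4)
alpha = 0.7556

0.7556


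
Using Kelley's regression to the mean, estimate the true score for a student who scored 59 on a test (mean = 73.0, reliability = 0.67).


T_est = rxx * X + (1 - rxx) * mean
T_est = 0.67 * 59 + 0.33 * 73.0
T_est = 39.53 + 24.09
T_est = 63.62

63.62


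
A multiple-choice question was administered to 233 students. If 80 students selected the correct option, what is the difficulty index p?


Item difficulty p = number correct / total examinees
p = 80 / 233
p = 0.3433

0.3433


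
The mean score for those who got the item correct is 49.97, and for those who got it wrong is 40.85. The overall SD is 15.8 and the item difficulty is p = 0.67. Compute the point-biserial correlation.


q = 1 - p = 0.33
rpb = ((M1 - M0) / SD) * sqrt(p * q)
rpb = ((49.97 - 40.85) / 15.8) * sqrt(0.67 * 0.33)
rpb = 0.2714

0.2714


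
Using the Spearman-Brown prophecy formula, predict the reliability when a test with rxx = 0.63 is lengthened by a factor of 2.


r_new = (n * rxx) / (1 + (n-1) * rxx)
r_new = (2 * 0.63) / (1 + 1 * 0.63)
r_new = 1.26 / 1.63
r_new = 0.773

0.773


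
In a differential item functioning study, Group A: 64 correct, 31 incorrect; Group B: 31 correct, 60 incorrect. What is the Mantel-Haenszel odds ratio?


Odds_A = 64/31 = 2.0645
Odds_B = 31/60 = 0.5167
OR = Odds_A / Odds_B = 2.0645 / 0.5167
Exactly, OR = (64 * 60) / (31 * 31) = 3840 / 961
OR = 3.9958

3.9958


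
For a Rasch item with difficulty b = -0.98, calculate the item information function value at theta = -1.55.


P = 1/(1+exp(-(-1.55--0.98))) = 0.3612
I = P*(1-P) = 0.3612 * 0.6388
I = 0.2307

0.2307


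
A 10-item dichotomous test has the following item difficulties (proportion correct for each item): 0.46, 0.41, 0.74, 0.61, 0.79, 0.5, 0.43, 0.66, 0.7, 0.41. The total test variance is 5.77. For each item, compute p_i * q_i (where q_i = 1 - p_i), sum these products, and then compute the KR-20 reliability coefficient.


For each item, compute p_i * q_i:
  Item 1: 0.46 * 0.54 = 0.2484
  Item 2: 0.41 * 0.59 = 0.2419
  Item 3: 0.74 * 0.26 = 0.1924
  Item 4: 0.61 * 0.39 = 0.2379
  Item 5: 0.79 * 0.21 = 0.1659
  Item 6: 0.5 * 0.5 = 0.25
  Item 7: 0.43 * 0.57 = 0.2451
  Item 8: 0.66 * 0.34 = 0.2244
  Item 9: 0.7 * 0.3 = 0.21
  Item 10: 0.41 * 0.59 = 0.2419
Sum(p_i * q_i) = 0.2484 + 0.2419 + 0.1924 + 0.2379 + 0.1659 + 0.25 + 0.2451 + 0.2244 + 0.21 + 0.2419 = 2.2579
KR-20 = (k/(k-1)) * (1 - Sum(p_i*q_i) / Var_total)
= (10/9) * (1 - 2.2579/5.77)
= 1.1111 * 0.6087
KR-20 = 0.6763

0.6763


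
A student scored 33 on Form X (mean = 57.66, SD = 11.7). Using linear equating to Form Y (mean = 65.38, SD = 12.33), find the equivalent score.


slope = SD_Y / SD_X = 12.33 / 11.7 ~ 1.0538
intercept = mean_Y - slope * mean_X = 65.38 - (12.33 / 11.7) * 57.66 ~ 4.6152
Y = slope * X + intercept. To avoid rounding drift from the rounded slope/intercept, evaluate the equivalent form Y = mean_Y + SD_Y * (X - mean_X) / SD_X at full precision:
Y = 65.38 + 12.33 * (33 - 57.66) / 11.7
Y = 65.38 - 12.33 * 24.66 / 11.7
Y = 65.38 - 304.0578 / 11.7
Y = 65.38 - 25.9878
Y = 39.3922

39.3922


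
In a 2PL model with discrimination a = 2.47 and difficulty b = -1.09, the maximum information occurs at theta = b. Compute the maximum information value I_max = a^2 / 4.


For 2PL, max info at theta = b = -1.09
I_max = a^2 / 4 = 2.47^2 / 4
= 6.1009 / 4
I_max = 1.5252

1.5252


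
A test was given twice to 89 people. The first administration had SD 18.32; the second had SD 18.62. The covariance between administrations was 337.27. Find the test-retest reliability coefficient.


r = cov(X,Y) / (SD_X * SD_Y)
r = 337.27 / (18.32 * 18.62)
r = 337.27 / 341.1184
r = 0.9887

0.9887


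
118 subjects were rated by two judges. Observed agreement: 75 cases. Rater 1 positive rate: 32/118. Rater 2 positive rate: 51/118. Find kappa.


P_o = 75/118 = 0.635593
P_e = (32*51 + 86*67) / 13924 = 0.531026
kappa = (P_o - P_e) / (1 - P_e)
kappa = (0.635593 - 0.531026) / (1 - 0.531026)
kappa = 0.223

0.223


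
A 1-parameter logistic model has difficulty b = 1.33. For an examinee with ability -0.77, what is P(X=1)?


theta - b = -0.77 - 1.33 = -2.1
exp(-(theta - b)) = exp(2.1) = 8.1662
P = 1 / (1 + 8.1662)
P = 0.1091

0.1091


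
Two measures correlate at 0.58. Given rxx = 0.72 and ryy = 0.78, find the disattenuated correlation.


r_corrected = rxy / sqrt(rxx * ryy)
= 0.58 / sqrt(0.72 * 0.78)
= 0.58 / sqrt(0.5616)
= 0.58 / 0.7494
r_corrected = 0.774

0.774


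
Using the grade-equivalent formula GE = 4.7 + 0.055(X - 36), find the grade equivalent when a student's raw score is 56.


raw - median = 56 - 36 = 20
slope * diff = 0.055 * 20 = 1.1
GE = 4.7 + 1.1
GE = 5.8

5.8


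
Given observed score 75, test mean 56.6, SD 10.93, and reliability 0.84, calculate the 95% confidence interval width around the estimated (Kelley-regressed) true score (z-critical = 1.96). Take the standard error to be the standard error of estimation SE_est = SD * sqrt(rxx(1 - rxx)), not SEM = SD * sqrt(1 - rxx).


True score estimate = 0.84*75 + 0.16*56.6 = 72.056
SE_est = SD * sqrt(rxx * (1 - rxx)) = 10.93 * sqrt(0.84 * 0.16) = 10.93 * sqrt(0.1344) = 4.007004
CI = T_est +/- z * SE_est, so width = 2 * z * SE_est = 2 * 1.96 * 4.007004
Width = 15.7075

15.7075


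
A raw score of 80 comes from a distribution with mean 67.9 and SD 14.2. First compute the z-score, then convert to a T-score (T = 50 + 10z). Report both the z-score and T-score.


z = (X - mean) / SD = (80 - 67.9) / 14.2
z = 12.1 / 14.2
z = 0.8521
T-score = T = 50 + 10z
Carry z at full precision (z = 12.1 / 14.2) into the conversion:
T-score = 50 + 10 * (12.1 / 14.2) = 50 + 121 / 14.2
T-score = 50 + 8.5211
T-score = 58.5211

58.5211


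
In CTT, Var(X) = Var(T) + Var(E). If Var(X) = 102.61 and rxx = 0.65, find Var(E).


var_true = rxx * var_obs = 0.65 * 102.61 = 66.6965
var_error = var_obs - var_true
var_error = 102.61 - 66.6965
var_error = 35.9135

35.9135


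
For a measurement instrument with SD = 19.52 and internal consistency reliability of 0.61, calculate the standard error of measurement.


SEM = SD * sqrt(1 - rxx)
SEM = 19.52 * sqrt(1 - 0.61)
SEM = 19.52 * sqrt(0.39) = 19.52 * 0.6245
SEM = 12.1902

12.1902


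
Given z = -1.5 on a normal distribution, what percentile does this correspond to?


CDF(z) = 0.5 * (1 + erf(z/sqrt(2)))
erf(-1.0607) = -0.8664
CDF = 0.0668
Percentile rank = 0.0668 * 100 = 6.68

6.68


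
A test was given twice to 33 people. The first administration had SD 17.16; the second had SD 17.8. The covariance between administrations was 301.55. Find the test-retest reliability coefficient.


r = cov(X,Y) / (SD_X * SD_Y)
r = 301.55 / (17.16 * 17.8)
r = 301.55 / 305.448
r = 0.9872

0.9872


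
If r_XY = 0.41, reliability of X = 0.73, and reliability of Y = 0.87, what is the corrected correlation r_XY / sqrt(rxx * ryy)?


r_corrected = rxy / sqrt(rxx * ryy)
= 0.41 / sqrt(0.73 * 0.87)
= 0.41 / sqrt(0.6351)
= 0.41 / 0.796932
r_corrected = 0.5145

0.5145


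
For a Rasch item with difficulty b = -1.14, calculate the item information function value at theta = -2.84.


P = 1/(1+exp(-(-2.84--1.14))) = 0.1545
I = P*(1-P) = 0.1545 * 0.8455
I = 0.1306

0.1306


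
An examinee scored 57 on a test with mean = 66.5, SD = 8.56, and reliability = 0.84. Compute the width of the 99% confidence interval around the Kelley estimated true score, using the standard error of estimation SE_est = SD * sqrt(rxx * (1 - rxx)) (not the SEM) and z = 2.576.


True score estimate = 0.84*57 + 0.16*66.5 = 58.52
SE_est = SD * sqrt(rxx * (1 - rxx)) = 8.56 * sqrt(0.84 * 0.16) = 8.56 * sqrt(0.1344) = 3.138148
CI = T_est +/- z * SE_est, so width = 2 * z * SE_est = 2 * 2.576 * 3.138148
Width = 16.1677

16.1677


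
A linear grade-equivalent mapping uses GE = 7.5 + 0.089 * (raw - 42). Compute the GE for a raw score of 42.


raw - median = 42 - 42 = 0
slope * diff = 0.089 * 0 = 0.0
GE = 7.5 + 0.0
GE = 7.5

7.5


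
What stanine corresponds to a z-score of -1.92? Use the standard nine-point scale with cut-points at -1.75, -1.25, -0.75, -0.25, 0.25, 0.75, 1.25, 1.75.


Stanine boundaries: [-1.75, -1.25, -0.75, -0.25, 0.25, 0.75, 1.25, 1.75]
z = -1.92
Check each boundary:
  z < -1.75
  z < -1.25
  z < -0.75
  z < -0.25
  z < 0.25
  z < 0.75
  z < 1.25
  z < 1.75
Highest qualifying boundary gives stanine = 1

1


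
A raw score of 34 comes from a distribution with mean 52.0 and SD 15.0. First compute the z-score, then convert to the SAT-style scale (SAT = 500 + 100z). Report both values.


z = (X - mean) / SD = (34 - 52.0) / 15.0
z = -18.0 / 15.0
z = -1.2
SAT-scale = SAT = 500 + 100z
Carry z at full precision (z = -18.0 / 15.0) into the conversion:
SAT-scale = 500 + 100 * (-18.0 / 15.0) = 500 + -1800 / 15.0
SAT-scale = 500 + -120.0
SAT-scale = 380.0

380.0


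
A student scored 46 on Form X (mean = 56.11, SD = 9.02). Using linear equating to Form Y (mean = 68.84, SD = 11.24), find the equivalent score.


slope = SD_Y / SD_X = 11.24 / 9.02 ~ 1.2461
intercept = mean_Y - slope * mean_X = 68.84 - (11.24 / 9.02) * 56.11 ~ -1.0798
Y = slope * X + intercept. To avoid rounding drift from the rounded slope/intercept, evaluate the equivalent form Y = mean_Y + SD_Y * (X - mean_X) / SD_X at full precision:
Y = 68.84 + 11.24 * (46 - 56.11) / 9.02
Y = 68.84 - 11.24 * 10.11 / 9.02
Y = 68.84 - 113.6364 / 9.02
Y = 68.84 - 12.5983
Y = 56.2417

56.2417


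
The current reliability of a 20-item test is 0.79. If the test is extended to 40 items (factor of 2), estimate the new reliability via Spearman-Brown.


r_new = (n * rxx) / (1 + (n-1) * rxx)
r_new = (2 * 0.79) / (1 + 1 * 0.79)
r_new = 1.58 / 1.79
r_new = 0.8827

0.8827


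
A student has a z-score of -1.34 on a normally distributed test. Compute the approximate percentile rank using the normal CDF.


CDF(z) = 0.5 * (1 + erf(z/sqrt(2)))
erf(-0.9475) = -0.8198
CDF = 0.0901
Percentile rank = 0.0901 * 100 = 9.01

9.01


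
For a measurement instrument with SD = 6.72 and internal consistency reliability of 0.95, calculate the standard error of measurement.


SEM = SD * sqrt(1 - rxx)
SEM = 6.72 * sqrt(1 - 0.95)
SEM = 6.72 * sqrt(0.05) = 6.72 * 0.223607
SEM = 1.5026

1.5026


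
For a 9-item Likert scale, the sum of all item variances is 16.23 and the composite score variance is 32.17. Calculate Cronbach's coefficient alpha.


alpha = (k/(k-1)) * (1 - sum(si^2)/s_total^2)
= (9/8) * (1 - 16.23/32.17)
alpha = 0.5574

0.5574


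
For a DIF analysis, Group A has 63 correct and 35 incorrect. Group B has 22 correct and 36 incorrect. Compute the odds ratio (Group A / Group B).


Odds_A = 63/35 = 1.8
Odds_B = 22/36 = 0.6111
OR = Odds_A / Odds_B = 1.8 / 0.6111
Exactly, OR = (63 * 36) / (35 * 22) = 2268 / 770
OR = 2.9455

2.9455


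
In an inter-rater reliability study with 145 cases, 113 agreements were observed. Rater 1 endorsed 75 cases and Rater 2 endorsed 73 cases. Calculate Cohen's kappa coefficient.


P_o = 113/145 = 0.77931
P_e = (75*73 + 70*72) / 21025 = 0.500119
kappa = (P_o - P_e) / (1 - P_e)
kappa = (0.77931 - 0.500119) / (1 - 0.500119)
kappa = 0.5585

0.5585


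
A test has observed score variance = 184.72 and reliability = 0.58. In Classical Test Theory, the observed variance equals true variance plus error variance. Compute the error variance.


var_true = rxx * var_obs = 0.58 * 184.72 = 107.1376
var_error = var_obs - var_true
var_error = 184.72 - 107.1376
var_error = 77.5824

77.5824


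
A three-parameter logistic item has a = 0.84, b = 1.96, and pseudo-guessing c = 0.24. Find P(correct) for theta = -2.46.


logit = 0.84*(-2.46 - 1.96) = -3.7128
P* = 1/(1 + exp(--3.7128)) = 0.0238
P = 0.24 + (1 - 0.24) * 0.0238
P = 0.2581

0.2581


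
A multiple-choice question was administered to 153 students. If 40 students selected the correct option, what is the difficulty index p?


Item difficulty p = number correct / total examinees
p = 40 / 153
p = 0.2614

0.2614


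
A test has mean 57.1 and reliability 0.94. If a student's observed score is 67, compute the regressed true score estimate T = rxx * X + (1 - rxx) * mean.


T_est = rxx * X + (1 - rxx) * mean
T_est = 0.94 * 67 + 0.06 * 57.1
T_est = 62.98 + 3.426
T_est = 66.406

66.406


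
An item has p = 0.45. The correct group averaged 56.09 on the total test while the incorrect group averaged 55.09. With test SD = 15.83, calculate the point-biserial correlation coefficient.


q = 1 - p = 0.55
rpb = ((M1 - M0) / SD) * sqrt(p * q)
rpb = ((56.09 - 55.09) / 15.83) * sqrt(0.45 * 0.55)
rpb = 0.0314

0.0314


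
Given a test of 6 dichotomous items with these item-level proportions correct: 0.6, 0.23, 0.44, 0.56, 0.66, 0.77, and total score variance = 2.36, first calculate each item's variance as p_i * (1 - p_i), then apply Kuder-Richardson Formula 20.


For each item, compute p_i * q_i:
  Item 1: 0.6 * 0.4 = 0.24
  Item 2: 0.23 * 0.77 = 0.1771
  Item 3: 0.44 * 0.56 = 0.2464
  Item 4: 0.56 * 0.44 = 0.2464
  Item 5: 0.66 * 0.34 = 0.2244
  Item 6: 0.77 * 0.23 = 0.1771
Sum(p_i * q_i) = 0.24 + 0.1771 + 0.2464 + 0.2464 + 0.2244 + 0.1771 = 1.3114
KR-20 = (k/(k-1)) * (1 - Sum(p_i*q_i) / Var_total)
= (6/5) * (1 - 1.3114/2.36)
= 1.2 * 0.4443
KR-20 = 0.5332

0.5332


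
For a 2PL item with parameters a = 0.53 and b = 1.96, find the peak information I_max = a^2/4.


For 2PL, max info at theta = b = 1.96
I_max = a^2 / 4 = 0.53^2 / 4
= 0.2809 / 4
I_max = 0.0702

0.0702


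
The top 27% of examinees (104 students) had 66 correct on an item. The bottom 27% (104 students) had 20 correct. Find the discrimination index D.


p_upper = 66/104 = 0.6346
p_lower = 20/104 = 0.1923
D = 0.6346 - 0.1923 = 0.4423

0.4423


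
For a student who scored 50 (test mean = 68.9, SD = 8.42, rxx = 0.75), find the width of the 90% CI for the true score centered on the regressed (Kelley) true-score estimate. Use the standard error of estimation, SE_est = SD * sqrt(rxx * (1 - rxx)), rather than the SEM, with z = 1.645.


True score estimate = 0.75*50 + 0.25*68.9 = 54.725
SE_est = SD * sqrt(rxx * (1 - rxx)) = 8.42 * sqrt(0.75 * 0.25) = 8.42 * sqrt(0.1875) = 3.645967
CI = T_est +/- z * SE_est, so width = 2 * z * SE_est = 2 * 1.645 * 3.645967
Width = 11.9952

11.9952


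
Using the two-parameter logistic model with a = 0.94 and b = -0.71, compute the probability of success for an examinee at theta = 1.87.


a*(theta - b) = 0.94 * (1.87 - -0.71) = 2.4252
exp(-2.4252) = 0.0885
P = 1 / (1 + 0.0885)
P = 0.9187

0.9187


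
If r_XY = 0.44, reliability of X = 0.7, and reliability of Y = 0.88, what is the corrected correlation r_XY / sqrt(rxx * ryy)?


r_corrected = rxy / sqrt(rxx * ryy)
= 0.44 / sqrt(0.7 * 0.88)
= 0.44 / sqrt(0.616)
= 0.44 / 0.784857
r_corrected = 0.5606

0.5606


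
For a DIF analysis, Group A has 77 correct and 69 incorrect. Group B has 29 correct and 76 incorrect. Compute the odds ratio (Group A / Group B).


Odds_A = 77/69 = 1.1159
Odds_B = 29/76 = 0.3816
OR = Odds_A / Odds_B = 1.1159 / 0.3816
Exactly, OR = (77 * 76) / (69 * 29) = 5852 / 2001
OR = 2.9245

2.9245


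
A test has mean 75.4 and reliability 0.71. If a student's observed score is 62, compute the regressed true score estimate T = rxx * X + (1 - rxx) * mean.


T_est = rxx * X + (1 - rxx) * mean
T_est = 0.71 * 62 + 0.29 * 75.4
T_est = 44.02 + 21.866
T_est = 65.886

65.886


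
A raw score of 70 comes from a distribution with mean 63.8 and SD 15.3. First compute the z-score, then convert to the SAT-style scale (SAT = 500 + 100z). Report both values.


z = (X - mean) / SD = (70 - 63.8) / 15.3
z = 6.2 / 15.3
z = 0.4052
SAT-scale = SAT = 500 + 100z
Carry z at full precision (z = 6.2 / 15.3) into the conversion:
SAT-scale = 500 + 100 * (6.2 / 15.3) = 500 + 620 / 15.3
SAT-scale = 500 + 40.5229
SAT-scale = 540.5229

540.5229


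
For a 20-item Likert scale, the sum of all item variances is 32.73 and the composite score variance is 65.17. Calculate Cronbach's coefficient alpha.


alpha = (k/(k-1)) * (1 - sum(si^2)/s_total^2)
= (20/19) * (1 - 32.73/65.17)
alpha = 0.524

0.524


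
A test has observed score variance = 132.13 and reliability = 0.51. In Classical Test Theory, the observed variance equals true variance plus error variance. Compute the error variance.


var_true = rxx * var_obs = 0.51 * 132.13 = 67.3863
var_error = var_obs - var_true
var_error = 132.13 - 67.3863
var_error = 64.7437

64.7437


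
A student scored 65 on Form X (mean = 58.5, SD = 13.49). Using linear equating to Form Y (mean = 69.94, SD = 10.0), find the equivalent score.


slope = SD_Y / SD_X = 10.0 / 13.49 ~ 0.7413
intercept = mean_Y - slope * mean_X = 69.94 - (10.0 / 13.49) * 58.5 ~ 26.5745
Y = slope * X + intercept. To avoid rounding drift from the rounded slope/intercept, evaluate the equivalent form Y = mean_Y + SD_Y * (X - mean_X) / SD_X at full precision:
Y = 69.94 + 10.0 * (65 - 58.5) / 13.49
Y = 69.94 + 10.0 * 6.5 / 13.49
Y = 69.94 + 65.0 / 13.49
Y = 69.94 + 4.8184
Y = 74.7584

74.7584


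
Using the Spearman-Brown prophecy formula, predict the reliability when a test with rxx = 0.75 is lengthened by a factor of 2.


r_new = (n * rxx) / (1 + (n-1) * rxx)
r_new = (2 * 0.75) / (1 + 1 * 0.75)
r_new = 1.5 / 1.75
r_new = 0.8571

0.8571


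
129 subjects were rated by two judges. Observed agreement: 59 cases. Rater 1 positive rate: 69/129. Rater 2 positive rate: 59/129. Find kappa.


P_o = 59/129 = 0.457364
P_e = (69*59 + 60*70) / 16641 = 0.497025
kappa = (P_o - P_e) / (1 - P_e)
kappa = (0.457364 - 0.497025) / (1 - 0.497025)
kappa = -0.0789

-0.0789


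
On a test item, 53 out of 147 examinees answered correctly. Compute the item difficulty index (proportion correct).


Item difficulty p = number correct / total examinees
p = 53 / 147
p = 0.3605

0.3605


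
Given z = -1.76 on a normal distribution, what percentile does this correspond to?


CDF(z) = 0.5 * (1 + erf(z/sqrt(2)))
erf(-1.2445) = -0.9216
CDF = 0.0392
Percentile rank = 0.0392 * 100 = 3.92

3.92


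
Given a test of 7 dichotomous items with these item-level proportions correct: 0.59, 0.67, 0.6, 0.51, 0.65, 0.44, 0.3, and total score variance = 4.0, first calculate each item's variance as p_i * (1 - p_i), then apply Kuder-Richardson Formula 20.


For each item, compute p_i * q_i:
  Item 1: 0.59 * 0.41 = 0.2419
  Item 2: 0.67 * 0.33 = 0.2211
  Item 3: 0.6 * 0.4 = 0.24
  Item 4: 0.51 * 0.49 = 0.2499
  Item 5: 0.65 * 0.35 = 0.2275
  Item 6: 0.44 * 0.56 = 0.2464
  Item 7: 0.3 * 0.7 = 0.21
Sum(p_i * q_i) = 0.2419 + 0.2211 + 0.24 + 0.2499 + 0.2275 + 0.2464 + 0.21 = 1.6368
KR-20 = (k/(k-1)) * (1 - Sum(p_i*q_i) / Var_total)
= (7/6) * (1 - 1.6368/4.0)
= 1.1667 * 0.5908
KR-20 = 0.6893

0.6893


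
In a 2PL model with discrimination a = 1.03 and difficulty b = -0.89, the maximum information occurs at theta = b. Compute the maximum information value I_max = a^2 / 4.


For 2PL, max info at theta = b = -0.89
I_max = a^2 / 4 = 1.03^2 / 4
= 1.0609 / 4
I_max = 0.2652

0.2652


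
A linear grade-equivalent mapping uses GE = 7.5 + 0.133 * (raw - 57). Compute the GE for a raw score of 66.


raw - median = 66 - 57 = 9
slope * diff = 0.133 * 9 = 1.197
GE = 7.5 + 1.197
GE = 8.697

8.697


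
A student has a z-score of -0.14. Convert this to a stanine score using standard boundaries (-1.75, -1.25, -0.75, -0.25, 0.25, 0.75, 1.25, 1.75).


Stanine boundaries: [-1.75, -1.25, -0.75, -0.25, 0.25, 0.75, 1.25, 1.75]
z = -0.14
Check each boundary:
  z >= -1.75 -> could be stanine 2
  z >= -1.25 -> could be stanine 3
  z >= -0.75 -> could be stanine 4
  z >= -0.25 -> could be stanine 5
  z < 0.25
  z < 0.75
  z < 1.25
  z < 1.75
Highest qualifying boundary gives stanine = 5

5


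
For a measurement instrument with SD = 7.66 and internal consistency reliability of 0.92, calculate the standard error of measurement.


SEM = SD * sqrt(1 - rxx)
SEM = 7.66 * sqrt(1 - 0.92)
SEM = 7.66 * sqrt(0.08) = 7.66 * 0.282843
SEM = 2.1666

2.1666


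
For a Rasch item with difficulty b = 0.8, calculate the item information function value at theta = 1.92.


P = 1/(1+exp(-(1.92-0.8))) = 0.754
I = P*(1-P) = 0.754 * 0.246
I = 0.1855

0.1855


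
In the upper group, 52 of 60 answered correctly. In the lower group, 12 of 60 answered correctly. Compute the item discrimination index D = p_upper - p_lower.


p_upper = 52/60 = 0.8667
p_lower = 12/60 = 0.2
D = 0.8667 - 0.2 = 0.6667

0.6667


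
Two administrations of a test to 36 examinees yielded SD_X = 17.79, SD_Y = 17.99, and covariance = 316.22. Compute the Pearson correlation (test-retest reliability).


r = cov(X,Y) / (SD_X * SD_Y)
r = 316.22 / (17.79 * 17.99)
r = 316.22 / 320.0421
r = 0.9881

0.9881


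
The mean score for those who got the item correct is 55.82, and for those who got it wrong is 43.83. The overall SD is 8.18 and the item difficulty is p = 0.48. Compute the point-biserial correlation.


q = 1 - p = 0.52
rpb = ((M1 - M0) / SD) * sqrt(p * q)
rpb = ((55.82 - 43.83) / 8.18) * sqrt(0.48 * 0.52)
rpb = 0.7323

0.7323


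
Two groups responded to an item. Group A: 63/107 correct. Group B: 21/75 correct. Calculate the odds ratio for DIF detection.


Odds_A = 63/44 = 1.4318
Odds_B = 21/54 = 0.3889
OR = Odds_A / Odds_B = 1.4318 / 0.3889
Exactly, OR = (63 * 54) / (44 * 21) = 3402 / 924
OR = 3.6818

3.6818


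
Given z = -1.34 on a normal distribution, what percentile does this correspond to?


CDF(z) = 0.5 * (1 + erf(z/sqrt(2)))
erf(-0.9475) = -0.8198
CDF = 0.0901
Percentile rank = 0.0901 * 100 = 9.01

9.01


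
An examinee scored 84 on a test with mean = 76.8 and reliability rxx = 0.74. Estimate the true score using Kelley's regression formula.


T_est = rxx * X + (1 - rxx) * mean
T_est = 0.74 * 84 + 0.26 * 76.8
T_est = 62.16 + 19.968
T_est = 82.128

82.128


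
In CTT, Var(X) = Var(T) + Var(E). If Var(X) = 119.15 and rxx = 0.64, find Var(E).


var_true = rxx * var_obs = 0.64 * 119.15 = 76.256
var_error = var_obs - var_true
var_error = 119.15 - 76.256
var_error = 42.894

42.894


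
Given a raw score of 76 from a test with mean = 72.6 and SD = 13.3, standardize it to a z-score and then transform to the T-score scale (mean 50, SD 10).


z = (X - mean) / SD = (76 - 72.6) / 13.3
z = 3.4 / 13.3
z = 0.2556
T-score = T = 50 + 10z
Carry z at full precision (z = 3.4 / 13.3) into the conversion:
T-score = 50 + 10 * (3.4 / 13.3) = 50 + 34 / 13.3
T-score = 50 + 2.5564
T-score = 52.5564

52.5564
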